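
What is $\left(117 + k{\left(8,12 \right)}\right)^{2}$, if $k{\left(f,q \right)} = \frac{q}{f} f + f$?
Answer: $18769$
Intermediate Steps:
$k{\left(f,q \right)} = f + q$ ($k{\left(f,q \right)} = q + f = f + q$)
$\left(117 + k{\left(8,12 \right)}\right)^{2} = \left(117 + \left(8 + 12\right)\right)^{2} = \left(117 + 20\right)^{2} = 137^{2} = 18769$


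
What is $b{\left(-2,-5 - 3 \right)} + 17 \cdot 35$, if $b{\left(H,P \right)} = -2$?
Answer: $593$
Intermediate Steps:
$b{\left(-2,-5 - 3 \right)} + 17 \cdot 35 = -2 + 17 \cdot 35 = -2 + 595 = 593$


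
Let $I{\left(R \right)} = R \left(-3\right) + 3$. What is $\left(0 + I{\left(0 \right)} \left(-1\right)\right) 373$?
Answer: $-1119$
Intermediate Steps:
$I{\left(R \right)} = 3 - 3 R$ ($I{\left(R \right)} = - 3 R + 3 = 3 - 3 R$)
$\left(0 + I{\left(0 \right)} \left(-1\right)\right) 373 = \left(0 + \left(3 - 0\right) \left(-1\right)\right) 373 = \left(0 + \left(3 + 0\right) \left(-1\right)\right) 373 = \left(0 + 3 \left(-1\right)\right) 373 = \left(0 - 3\right) 373 = \left(-3\right) 373 = -1119$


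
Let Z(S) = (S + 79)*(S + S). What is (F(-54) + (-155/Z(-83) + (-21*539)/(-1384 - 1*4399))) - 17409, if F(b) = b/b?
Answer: -66838568645/3839912 ≈ -17406.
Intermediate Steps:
F(b) = 1
Z(S) = 2*S*(79 + S) (Z(S) = (79 + S)*(2*S) = 2*S*(79 + S))
(F(-54) + (-155/Z(-83) + (-21*539)/(-1384 - 1*4399))) - 17409 = (1 + (-155*(-1/(166*(79 - 83))) + (-21*539)/(-1384 - 1*4399))) - 17409 = (1 + (-155/(2*(-83)*(-4)) - 11319/(-1384 - 4399))) - 17409 = (1 + (-155/664 - 11319/(-5783))) - 17409 = (1 + (-155*1/664 - 11319*(-1/5783))) - 17409 = (1 + (-155/664 + 11319/5783)) - 17409 = (1 + 6619451/3839912) - 17409 = 10459363/3839912 - 17409 = -66838568645/3839912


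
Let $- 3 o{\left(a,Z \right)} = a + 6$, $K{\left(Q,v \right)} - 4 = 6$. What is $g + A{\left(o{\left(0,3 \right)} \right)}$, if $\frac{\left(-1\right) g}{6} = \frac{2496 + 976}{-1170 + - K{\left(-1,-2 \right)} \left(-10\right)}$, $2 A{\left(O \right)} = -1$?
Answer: $\frac{20297}{1070} \approx 18.969$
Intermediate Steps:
$K{\left(Q,v \right)} = 10$ ($K{\left(Q,v \right)} = 4 + 6 = 10$)
$o{\left(a,Z \right)} = -2 - \frac{a}{3}$ ($o{\left(a,Z \right)} = - \frac{a + 6}{3} = - \frac{6 + a}{3} = -2 - \frac{a}{3}$)
$A{\left(O \right)} = - \frac{1}{2}$ ($A{\left(O \right)} = \frac{1}{2} \left(-1\right) = - \frac{1}{2}$)
$g = \frac{10416}{535}$ ($g = - 6 \frac{2496 + 976}{-1170 + \left(-1\right) 10 \left(-10\right)} = - 6 \frac{3472}{-1170 - -100} = - 6 \frac{3472}{-1170 + 100} = - 6 \frac{3472}{-1070} = - 6 \cdot 3472 \left(- \frac{1}{1070}\right) = \left(-6\right) \left(- \frac{1736}{535}\right) = \frac{10416}{535} \approx 19.469$)
$g + A{\left(o{\left(0,3 \right)} \right)} = \frac{10416}{535} - \frac{1}{2} = \frac{20297}{1070}$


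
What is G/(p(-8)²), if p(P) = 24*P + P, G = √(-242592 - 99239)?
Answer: I*√341831/40000 ≈ 0.014617*I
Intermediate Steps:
G = I*√341831 (G = √(-341831) = I*√341831 ≈ 584.66*I)
p(P) = 25*P
G/(p(-8)²) = (I*√341831)/((25*(-8))²) = (I*√341831)/((-200)²) = (I*√341831)/40000 = (I*√341831)*(1/40000) = I*√341831/40000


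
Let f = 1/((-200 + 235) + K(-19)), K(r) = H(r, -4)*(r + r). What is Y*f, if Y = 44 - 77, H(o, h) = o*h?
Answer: 11/951 ≈ 0.011567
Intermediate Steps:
H(o, h) = h*o
Y = -33
K(r) = -8*r**2 (K(r) = (-4*r)*(r + r) = (-4*r)*(2*r) = -8*r**2)
f = -1/2853 (f = 1/((-200 + 235) - 8*(-19)**2) = 1/(35 - 8*361) = 1/(35 - 2888) = 1/(-2853) = -1/2853 ≈ -0.00035051)
Y*f = -33*(-1/2853) = 11/951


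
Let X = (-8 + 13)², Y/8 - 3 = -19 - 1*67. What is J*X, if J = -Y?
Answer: 16600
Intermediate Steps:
Y = -664 (Y = 24 + 8*(-19 - 1*67) = 24 + 8*(-19 - 67) = 24 + 8*(-86) = 24 - 688 = -664)
J = 664 (J = -1*(-664) = 664)
X = 25 (X = 5² = 25)
J*X = 664*25 = 16600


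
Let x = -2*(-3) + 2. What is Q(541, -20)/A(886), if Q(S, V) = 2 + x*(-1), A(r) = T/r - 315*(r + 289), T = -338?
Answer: 1329/81982772 ≈ 1.6211e-5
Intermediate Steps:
x = 8 (x = 6 + 2 = 8)
A(r) = -91035 - 338/r - 315*r (A(r) = -338/r - 315*(r + 289) = -338/r - 315*(289 + r) = -338/r - (91035 + 315*r) = -338/r + (-91035 - 315*r) = -91035 - 338/r - 315*r)
Q(S, V) = -6 (Q(S, V) = 2 + 8*(-1) = 2 - 8 = -6)
Q(541, -20)/A(886) = -6/(-91035 - 338/886 - 315*886) = -6/(-91035 - 338*1/886 - 279090) = -6/(-91035 - 169/443 - 279090) = -6/(-163965544/443) = -6*(-443/163965544) = 1329/81982772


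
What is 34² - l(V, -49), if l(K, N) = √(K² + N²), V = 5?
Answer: 1156 - √2426 ≈ 1106.7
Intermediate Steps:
34² - l(V, -49) = 34² - √(5² + (-49)²) = 1156 - √(25 + 2401) = 1156 - √2426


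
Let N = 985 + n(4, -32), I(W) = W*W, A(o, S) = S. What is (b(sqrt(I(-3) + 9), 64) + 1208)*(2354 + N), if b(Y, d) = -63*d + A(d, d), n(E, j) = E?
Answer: -9226680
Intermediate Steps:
I(W) = W**2
N = 989 (N = 985 + 4 = 989)
b(Y, d) = -62*d (b(Y, d) = -63*d + d = -62*d)
(b(sqrt(I(-3) + 9), 64) + 1208)*(2354 + N) = (-62*64 + 1208)*(2354 + 989) = (-3968 + 1208)*3343 = -2760*3343 = -9226680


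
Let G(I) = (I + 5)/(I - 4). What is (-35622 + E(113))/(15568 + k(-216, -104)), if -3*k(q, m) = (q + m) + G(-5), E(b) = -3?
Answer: -106875/47024 ≈ -2.2728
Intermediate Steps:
G(I) = (5 + I)/(-4 + I)
k(q, m) = -m/3 - q/3 (k(q, m) = -((q + m) + (5 - 5)/(-4 - 5))/3 = -((m + q) + 0/(-9))/3 = -((m + q) - ⅑*0)/3 = -((m + q) + 0)/3 = -(m + q)/3 = -m/3 - q/3)
(-35622 + E(113))/(15568 + k(-216, -104)) = (-35622 - 3)/(15568 + (-⅓*(-104) - ⅓*(-216))) = -35625/(15568 + (104/3 + 72)) = -35625/(15568 + 320/3) = -35625/47024/3 = -35625*3/47024 = -106875/47024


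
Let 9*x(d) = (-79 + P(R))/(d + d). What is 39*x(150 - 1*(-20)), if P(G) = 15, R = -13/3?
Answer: -208/255 ≈ -0.81569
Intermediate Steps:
R = -13/3 (R = -13*⅓ = -13/3 ≈ -4.3333)
x(d) = -32/(9*d) (x(d) = ((-79 + 15)/(d + d))/9 = (-64*1/(2*d))/9 = (-32/d)/9 = -32/(9*d))
39*x(150 - 1*(-20)) = 39*(-32/(9*(150 - 1*(-20)))) = 39*(-32/(9*(150 + 20))) = 39*(-32/9/170) = 39*(-32/9*1/170) = 39*(-16/765) = -208/255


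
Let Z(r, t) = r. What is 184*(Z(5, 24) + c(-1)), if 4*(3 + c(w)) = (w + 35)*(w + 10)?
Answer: 14444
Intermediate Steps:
c(w) = -3 + (10 + w)*(35 + w)/4 (c(w) = -3 + ((w + 35)*(w + 10))/4 = -3 + ((35 + w)*(10 + w))/4 = -3 + ((10 + w)*(35 + w))/4 = -3 + (10 + w)*(35 + w)/4)
184*(Z(5, 24) + c(-1)) = 184*(5 + (169/2 + (1/4)*(-1)**2 + (45/4)*(-1))) = 184*(5 + (169/2 + (1/4)*1 - 45/4)) = 184*(5 + (169/2 + 1/4 - 45/4)) = 184*(5 + 147/2) = 184*(157/2) = 14444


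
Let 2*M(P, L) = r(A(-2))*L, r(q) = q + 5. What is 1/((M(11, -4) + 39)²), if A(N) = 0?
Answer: 1/841 ≈ 0.0011891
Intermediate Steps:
r(q) = 5 + q
M(P, L) = 5*L/2 (M(P, L) = ((5 + 0)*L)/2 = (5*L)/2 = 5*L/2)
1/((M(11, -4) + 39)²) = 1/(((5/2)*(-4) + 39)²) = 1/((-10 + 39)²) = 1/(29²) = 1/841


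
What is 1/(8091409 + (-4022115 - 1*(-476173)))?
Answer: 1/4545467 ≈ 2.2000e-7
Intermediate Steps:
1/(8091409 + (-4022115 - 1*(-476173))) = 1/(8091409 + (-4022115 + 476173)) = 1/(8091409 - 3545942) = 1/4545467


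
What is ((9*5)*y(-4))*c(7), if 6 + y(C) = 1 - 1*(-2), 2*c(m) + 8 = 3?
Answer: 675/2 ≈ 337.50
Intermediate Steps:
c(m) = -5/2 (c(m) = -4 + (½)*3 = -4 + 3/2 = -5/2)
y(C) = -3 (y(C) = -6 + (1 - 1*(-2)) = -6 + (1 + 2) = -6 + 3 = -3)
((9*5)*y(-4))*c(7) = ((9*5)*(-3))*(-5/2) = (45*(-3))*(-5/2) = -135*(-5/2) = 675/2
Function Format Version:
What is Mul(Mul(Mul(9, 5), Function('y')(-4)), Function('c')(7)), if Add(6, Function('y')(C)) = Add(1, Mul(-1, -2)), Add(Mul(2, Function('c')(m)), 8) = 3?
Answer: Rational(675, 2) ≈ 337.50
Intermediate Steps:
Function('c')(m) = Rational(-5, 2) (Function('c')(m) = Add(-4, Mul(Rational(1, 2), 3)) = Add(-4, Rational(3, 2)) = Rational(-5, 2))
Function('y')(C) = -3 (Function('y')(C) = Add(-6, Add(1, Mul(-1, -2))) = Add(-6, Add(1, 2)) = Add(-6, 3) = -3)
Mul(Mul(Mul(9, 5), Function('y')(-4)), Function('c')(7)) = Mul(Mul(Mul(9, 5), -3), Rational(-5, 2)) = Mul(Mul(45, -3), Rational(-5, 2)) = Mul(-135, Rational(-5, 2)) = Rational(675, 2)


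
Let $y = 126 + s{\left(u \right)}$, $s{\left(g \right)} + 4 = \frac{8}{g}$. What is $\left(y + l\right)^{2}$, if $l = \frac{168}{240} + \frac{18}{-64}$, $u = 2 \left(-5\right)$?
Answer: $\frac{378652681}{25600} \approx 14791.0$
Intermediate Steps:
$u = -10$
$s{\left(g \right)} = -4 + \frac{8}{g}$
$l = \frac{67}{160}$ ($l = 168 \cdot \frac{1}{240} + 18 \left(- \frac{1}{64}\right) = \frac{7}{10} - \frac{9}{32} = \frac{67}{160} \approx 0.41875$)
$y = \frac{606}{5}$ ($y = 126 - \left(4 - \frac{8}{-10}\right) = 126 + \left(-4 + 8 \left(- \frac{1}{10}\right)\right) = 126 - \frac{24}{5} = \frac{606}{5} \approx 121.2$)
$\left(y + l\right)^{2} = \left(\frac{606}{5} + \frac{67}{160}\right)^{2} = \left(\frac{19459}{160}\right)^{2} = \frac{378652681}{25600}$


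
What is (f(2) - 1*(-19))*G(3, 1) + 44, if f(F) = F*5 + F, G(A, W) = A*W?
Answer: 137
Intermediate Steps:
f(F) = 6*F (f(F) = 5*F + F = 6*F)
(f(2) - 1*(-19))*G(3, 1) + 44 = (6*2 - 1*(-19))*(3*1) + 44 = (12 + 19)*3 + 44 = 31*3 + 44 = 93 + 44 = 137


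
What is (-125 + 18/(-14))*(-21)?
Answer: 2652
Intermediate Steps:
(-125 + 18/(-14))*(-21) = (-125 + 18*(-1/14))*(-21) = (-125 - 9/7)*(-21) = -884/7*(-21) = 2652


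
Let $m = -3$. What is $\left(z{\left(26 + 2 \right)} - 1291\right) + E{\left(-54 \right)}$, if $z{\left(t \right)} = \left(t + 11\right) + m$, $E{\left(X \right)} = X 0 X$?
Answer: $-1255$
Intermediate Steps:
$E{\left(X \right)} = 0$ ($E{\left(X \right)} = 0 X = 0$)
$z{\left(t \right)} = 8 + t$ ($z{\left(t \right)} = \left(t + 11\right) - 3 = \left(11 + t\right) - 3 = 8 + t$)
$\left(z{\left(26 + 2 \right)} - 1291\right) + E{\left(-54 \right)} = \left(\left(8 + \left(26 + 2\right)\right) - 1291\right) + 0 = \left(\left(8 + 28\right) - 1291\right) + 0 = \left(36 - 1291\right) + 0 = -1255 + 0 = -1255$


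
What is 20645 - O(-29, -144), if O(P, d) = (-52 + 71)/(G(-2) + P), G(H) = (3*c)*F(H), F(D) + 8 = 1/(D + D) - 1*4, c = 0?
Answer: 598724/29 ≈ 20646.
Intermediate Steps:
F(D) = -12 + 1/(2*D) (F(D) = -8 + (1/(D + D) - 1*4) = -8 + (1/(2*D) - 4) = -8 + (-4 + 1/(2*D)) = -12 + 1/(2*D))
G(H) = 0 (G(H) = (3*0)*(-12 + 1/(2*H)) = 0*(-12 + 1/(2*H)) = 0)
O(P, d) = 19/P (O(P, d) = (-52 + 71)/(0 + P) = 19/P)
20645 - O(-29, -144) = 20645 - 19/(-29) = 20645 - 19*(-1)/29 = 20645 - 1*(-19/29) = 20645 + 19/29 = 598724/29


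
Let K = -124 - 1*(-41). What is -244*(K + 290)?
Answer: -50508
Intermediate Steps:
K = -83 (K = -124 + 41 = -83)
-244*(K + 290) = -244*(-83 + 290) = -244*207 = -50508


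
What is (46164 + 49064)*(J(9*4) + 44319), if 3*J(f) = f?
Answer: 4221552468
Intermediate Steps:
J(f) = f/3
(46164 + 49064)*(J(9*4) + 44319) = (46164 + 49064)*((9*4)/3 + 44319) = 95228*((⅓)*36 + 44319) = 95228*(12 + 44319) = 95228*44331 = 4221552468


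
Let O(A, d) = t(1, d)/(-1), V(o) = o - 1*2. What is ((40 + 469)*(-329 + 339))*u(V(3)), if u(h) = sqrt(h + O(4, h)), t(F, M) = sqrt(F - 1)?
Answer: 5090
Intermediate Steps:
t(F, M) = sqrt(-1 + F)
V(o) = -2 + o (V(o) = o - 2 = -2 + o)
O(A, d) = 0 (O(A, d) = sqrt(-1 + 1)/(-1) = sqrt(0)*(-1) = 0*(-1) = 0)
u(h) = sqrt(h) (u(h) = sqrt(h + 0) = sqrt(h))
((40 + 469)*(-329 + 339))*u(V(3)) = ((40 + 469)*(-329 + 339))*sqrt(-2 + 3) = (509*10)*sqrt(1) = 5090*1 = 5090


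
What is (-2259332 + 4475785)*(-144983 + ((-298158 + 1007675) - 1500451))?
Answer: -2074416042401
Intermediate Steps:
(-2259332 + 4475785)*(-144983 + ((-298158 + 1007675) - 1500451)) = 2216453*(-144983 + (709517 - 1500451)) = 2216453*(-144983 - 790934) = 2216453*(-935917) = -2074416042401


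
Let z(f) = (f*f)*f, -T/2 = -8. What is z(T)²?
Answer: 16777216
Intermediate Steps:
T = 16 (T = -2*(-8) = 16)
z(f) = f³ (z(f) = f²*f = f³)
z(T)² = (16³)² = 4096² = 16777216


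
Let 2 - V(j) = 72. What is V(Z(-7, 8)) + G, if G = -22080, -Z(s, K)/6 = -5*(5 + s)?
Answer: -22150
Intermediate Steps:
Z(s, K) = 150 + 30*s (Z(s, K) = -(-30)*(5 + s) = -6*(-25 - 5*s) = 150 + 30*s)
V(j) = -70 (V(j) = 2 - 1*72 = 2 - 72 = -70)
V(Z(-7, 8)) + G = -70 - 22080 = -22150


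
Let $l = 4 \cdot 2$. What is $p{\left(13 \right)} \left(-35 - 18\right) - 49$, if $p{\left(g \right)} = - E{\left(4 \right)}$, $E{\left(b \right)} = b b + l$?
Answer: $1223$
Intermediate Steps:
$l = 8$
$E{\left(b \right)} = 8 + b^{2}$ ($E{\left(b \right)} = b b + 8 = b^{2} + 8 = 8 + b^{2}$)
$p{\left(g \right)} = -24$ ($p{\left(g \right)} = - (8 + 4^{2}) = - (8 + 16) = \left(-1\right) 24 = -24$)
$p{\left(13 \right)} \left(-35 - 18\right) - 49 = - 24 \left(-35 - 18\right) - 49 = \left(-24\right) \left(-53\right) - 49 = 1272 - 49 = 1223$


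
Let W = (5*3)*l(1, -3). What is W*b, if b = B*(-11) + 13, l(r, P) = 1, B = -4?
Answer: 855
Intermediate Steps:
b = 57 (b = -4*(-11) + 13 = 44 + 13 = 57)
W = 15 (W = (5*3)*1 = 15*1 = 15)
W*b = 15*57 = 855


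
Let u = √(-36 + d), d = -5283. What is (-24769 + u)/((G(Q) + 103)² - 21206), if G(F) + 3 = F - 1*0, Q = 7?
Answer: 24769/9757 - 3*I*√591/9757 ≈ 2.5386 - 0.0074748*I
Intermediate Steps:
G(F) = -3 + F (G(F) = -3 + (F - 1*0) = -3 + (F + 0) = -3 + F)
u = 3*I*√591 (u = √(-36 - 5283) = √(-5319) = 3*I*√591 ≈ 72.932*I)
(-24769 + u)/((G(Q) + 103)² - 21206) = (-24769 + 3*I*√591)/(((-3 + 7) + 103)² - 21206) = (-24769 + 3*I*√591)/((4 + 103)² - 21206) = (-24769 + 3*I*√591)/(107² - 21206) = (-24769 + 3*I*√591)/(11449 - 21206) = (-24769 + 3*I*√591)/(-9757) = (-24769 + 3*I*√591)*(-1/9757) = 24769/9757 - 3*I*√591/9757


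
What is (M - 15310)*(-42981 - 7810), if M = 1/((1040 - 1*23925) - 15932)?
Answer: 30184495572361/38817 ≈ 7.7761e+8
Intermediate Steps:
M = -1/38817 (M = 1/((1040 - 23925) - 15932) = 1/(-22885 - 15932) = 1/(-38817) = -1/38817 ≈ -2.5762e-5)
(M - 15310)*(-42981 - 7810) = (-1/38817 - 15310)*(-42981 - 7810) = -594288271/38817*(-50791) = 30184495572361/38817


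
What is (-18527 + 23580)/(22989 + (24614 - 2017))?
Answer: 5053/45586 ≈ 0.11085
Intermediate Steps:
(-18527 + 23580)/(22989 + (24614 - 2017)) = 5053/(22989 + 22597) = 5053/45586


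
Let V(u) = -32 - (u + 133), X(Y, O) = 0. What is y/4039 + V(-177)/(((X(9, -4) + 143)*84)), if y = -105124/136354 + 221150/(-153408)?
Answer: 1362826445327/3020409238662816 ≈ 0.00045121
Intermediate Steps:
y = -11570387423/5229448608 (y = -105124*1/136354 + 221150*(-1/153408) = -52562/68177 - 110575/76704 = -11570387423/5229448608 ≈ -2.2125)
V(u) = -165 - u (V(u) = -32 - (133 + u) = -32 + (-133 - u) = -165 - u)
y/4039 + V(-177)/(((X(9, -4) + 143)*84)) = -11570387423/5229448608/4039 + (-165 - 1*(-177))/(((0 + 143)*84)) = -11570387423/5229448608*1/4039 + (-165 + 177)/((143*84)) = -1652912489/3017391846816 + 12/12012 = -1652912489/3017391846816 + 12*(1/12012) = -1652912489/3017391846816 + 1/1001 = 1362826445327/3020409238662816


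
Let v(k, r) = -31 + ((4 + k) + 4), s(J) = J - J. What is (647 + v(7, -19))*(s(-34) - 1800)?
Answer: -1135800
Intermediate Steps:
s(J) = 0
v(k, r) = -23 + k (v(k, r) = -31 + (8 + k) = -23 + k)
(647 + v(7, -19))*(s(-34) - 1800) = (647 + (-23 + 7))*(0 - 1800) = (647 - 16)*(-1800) = 631*(-1800) = -1135800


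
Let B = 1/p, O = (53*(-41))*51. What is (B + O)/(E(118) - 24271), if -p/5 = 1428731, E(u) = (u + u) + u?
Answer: 791681278066/170854796635 ≈ 4.6337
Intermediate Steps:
E(u) = 3*u (E(u) = 2*u + u = 3*u)
O = -110823 (O = -2173*51 = -110823)
p = -7143655 (p = -5*1428731 = -7143655)
B = -1/7143655 (B = 1/(-7143655) = -1/7143655 ≈ -1.3998e-7)
(B + O)/(E(118) - 24271) = (-1/7143655 - 110823)/(3*118 - 24271) = -791681278066/(7143655*(354 - 24271)) = -791681278066/7143655/(-23917) = -791681278066/7143655*(-1/23917) = 791681278066/170854796635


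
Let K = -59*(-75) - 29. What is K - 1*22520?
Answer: -18124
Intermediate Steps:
K = 4396 (K = 4425 - 29 = 4396)
K - 1*22520 = 4396 - 1*22520 = 4396 - 22520 = -18124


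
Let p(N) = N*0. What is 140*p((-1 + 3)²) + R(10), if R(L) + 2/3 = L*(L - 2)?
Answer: 238/3 ≈ 79.333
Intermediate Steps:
R(L) = -⅔ + L*(-2 + L) (R(L) = -⅔ + L*(L - 2) = -⅔ + L*(-2 + L))
p(N) = 0
140*p((-1 + 3)²) + R(10) = 140*0 + (-⅔ + 10² - 2*10) = 0 + (-⅔ + 100 - 20) = 0 + 238/3 = 238/3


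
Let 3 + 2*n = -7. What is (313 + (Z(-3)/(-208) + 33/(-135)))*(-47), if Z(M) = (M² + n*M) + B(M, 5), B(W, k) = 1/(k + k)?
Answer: -55014581/3744 ≈ -14694.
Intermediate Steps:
n = -5 (n = -3/2 + (½)*(-7) = -3/2 - 7/2 = -5)
B(W, k) = 1/(2*k)
Z(M) = ⅒ + M² - 5*M (Z(M) = (M² - 5*M) + (½)/5 = (M² - 5*M) + (½)*(⅕) = (M² - 5*M) + ⅒ = ⅒ + M² - 5*M)
(313 + (Z(-3)/(-208) + 33/(-135)))*(-47) = (313 + ((⅒ + (-3)² - 5*(-3))/(-208) + 33/(-135)))*(-47) = (313 + ((⅒ + 9 + 15)*(-1/208) + 33*(-1/135)))*(-47) = (313 + ((241/10)*(-1/208) - 11/45))*(-47) = (313 + (-241/2080 - 11/45))*(-47) = (313 - 1349/3744)*(-47) = (1170523/3744)*(-47) = -55014581/3744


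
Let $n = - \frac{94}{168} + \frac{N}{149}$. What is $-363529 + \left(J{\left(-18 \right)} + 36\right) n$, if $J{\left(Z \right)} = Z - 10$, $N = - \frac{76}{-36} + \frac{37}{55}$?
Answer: $- \frac{187686803587}{516285} \approx -3.6353 \cdot 10^{5}$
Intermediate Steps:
$N = \frac{1378}{495}$ ($N = \left(-76\right) \left(- \frac{1}{36}\right) + 37 \cdot \frac{1}{55} = \frac{19}{9} + \frac{37}{55} = \frac{1378}{495} \approx 2.7838$)
$n = - \frac{1116911}{2065140}$ ($n = - \frac{94}{168} + \frac{1378}{495 \cdot 149} = \left(-94\right) \frac{1}{168} + \frac{1378}{495} \cdot \frac{1}{149} = - \frac{47}{84} + \frac{1378}{73755} = - \frac{1116911}{2065140} \approx -0.54084$)
$J{\left(Z \right)} = -10 + Z$
$-363529 + \left(J{\left(-18 \right)} + 36\right) n = -363529 + \left(\left(-10 - 18\right) + 36\right) \left(- \frac{1116911}{2065140}\right) = -363529 + \left(-28 + 36\right) \left(- \frac{1116911}{2065140}\right) = -363529 + 8 \left(- \frac{1116911}{2065140}\right) = -363529 - \frac{2233822}{516285} = - \frac{187686803587}{516285}$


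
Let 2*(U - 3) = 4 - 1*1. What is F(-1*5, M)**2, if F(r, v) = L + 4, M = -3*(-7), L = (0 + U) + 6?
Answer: 841/4 ≈ 210.25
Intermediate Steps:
U = 9/2 (U = 3 + (4 - 1*1)/2 = 3 + (4 - 1)/2 = 3 + (1/2)*3 = 3 + 3/2 = 9/2 ≈ 4.5000)
L = 21/2 (L = (0 + 9/2) + 6 = 9/2 + 6 = 21/2 ≈ 10.500)
M = 21
F(r, v) = 29/2 (F(r, v) = 21/2 + 4 = 29/2)
F(-1*5, M)**2 = (29/2)**2 = 841/4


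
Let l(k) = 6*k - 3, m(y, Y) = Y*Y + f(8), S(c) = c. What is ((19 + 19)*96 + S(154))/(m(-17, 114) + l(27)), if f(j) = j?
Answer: 3802/13163 ≈ 0.28884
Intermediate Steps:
m(y, Y) = 8 + Y² (m(y, Y) = Y*Y + 8 = Y² + 8 = 8 + Y²)
l(k) = -3 + 6*k
((19 + 19)*96 + S(154))/(m(-17, 114) + l(27)) = ((19 + 19)*96 + 154)/((8 + 114²) + (-3 + 6*27)) = (38*96 + 154)/((8 + 12996) + (-3 + 162)) = (3648 + 154)/(13004 + 159) = 3802/13163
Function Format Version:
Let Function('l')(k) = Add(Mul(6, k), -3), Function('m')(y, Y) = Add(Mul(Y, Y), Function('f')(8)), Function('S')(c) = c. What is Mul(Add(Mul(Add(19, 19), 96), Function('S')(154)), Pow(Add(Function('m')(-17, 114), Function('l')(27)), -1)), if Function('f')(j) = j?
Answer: Rational(3802, 13163) ≈ 0.28884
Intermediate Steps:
Function('m')(y, Y) = Add(8, Pow(Y, 2)) (Function('m')(y, Y) = Add(Mul(Y, Y), 8) = Add(Pow(Y, 2), 8) = Add(8, Pow(Y, 2)))
Function('l')(k) = Add(-3, Mul(6, k))
Mul(Add(Mul(Add(19, 19), 96), Function('S')(154)), Pow(Add(Function('m')(-17, 114), Function('l')(27)), -1)) = Mul(Add(Mul(Add(19, 19), 96), 154), Pow(Add(Add(8, Pow(114, 2)), Add(-3, Mul(6, 27))), -1)) = Mul(Add(Mul(38, 96), 154), Pow(Add(Add(8, 12996), Add(-3, 162)), -1)) = Mul(Add(3648, 154), Pow(Add(13004, 159), -1)) = Mul(3802, Pow(13163, -1)) = Mul(3802, Rational(1, 13163)) = Rational(3802, 13163)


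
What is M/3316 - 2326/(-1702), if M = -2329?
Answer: 1874529/2821916 ≈ 0.66428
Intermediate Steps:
M/3316 - 2326/(-1702) = -2329/3316 - 2326/(-1702) = -2329*1/3316 - 2326*(-1/1702) = -2329/3316 + 1163/851 = 1874529/2821916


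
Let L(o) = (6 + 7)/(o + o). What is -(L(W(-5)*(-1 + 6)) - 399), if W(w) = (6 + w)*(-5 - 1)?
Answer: 23953/60 ≈ 399.22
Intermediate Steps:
W(w) = -36 - 6*w (W(w) = (6 + w)*(-6) = -36 - 6*w)
L(o) = 13/(2*o) (L(o) = 13/((2*o)) = 13*(1/(2*o)) = 13/(2*o))
-(L(W(-5)*(-1 + 6)) - 399) = -(13/(2*(((-36 - 6*(-5))*(-1 + 6)))) - 399) = -(13/(2*(((-36 + 30)*5))) - 399) = -(13/(2*((-6*5))) - 399) = -((13/2)/(-30) - 399) = -((13/2)*(-1/30) - 399) = -(-13/60 - 399) = -1*(-23953/60) = 23953/60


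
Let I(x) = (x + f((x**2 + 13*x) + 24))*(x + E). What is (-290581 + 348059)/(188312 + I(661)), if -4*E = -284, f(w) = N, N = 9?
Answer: 28739/339376 ≈ 0.084682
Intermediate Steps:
f(w) = 9
E = 71 (E = -1/4*(-284) = 71)
I(x) = (9 + x)*(71 + x) (I(x) = (x + 9)*(x + 71) = (9 + x)*(71 + x))
(-290581 + 348059)/(188312 + I(661)) = (-290581 + 348059)/(188312 + (639 + 661**2 + 80*661)) = 57478/(188312 + (639 + 436921 + 52880)) = 57478/(188312 + 490440) = 57478/678752 = 57478*(1/678752) = 28739/339376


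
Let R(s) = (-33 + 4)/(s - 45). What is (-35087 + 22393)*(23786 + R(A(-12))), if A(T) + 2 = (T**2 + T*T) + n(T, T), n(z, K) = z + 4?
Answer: -70351531646/233 ≈ -3.0194e+8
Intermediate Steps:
n(z, K) = 4 + z
A(T) = 2 + T + 2*T**2 (A(T) = -2 + ((T**2 + T*T) + (4 + T)) = -2 + ((T**2 + T**2) + (4 + T)) = -2 + (2*T**2 + (4 + T)) = -2 + (4 + T + 2*T**2) = 2 + T + 2*T**2)
R(s) = -29/(-45 + s)
(-35087 + 22393)*(23786 + R(A(-12))) = (-35087 + 22393)*(23786 - 29/(-45 + (2 - 12 + 2*(-12)**2))) = -12694*(23786 - 29/(-45 + (2 - 12 + 2*144))) = -12694*(23786 - 29/(-45 + (2 - 12 + 288))) = -12694*(23786 - 29/(-45 + 278)) = -12694*(23786 - 29/233) = -12694*5542109/233 = -70351531646/233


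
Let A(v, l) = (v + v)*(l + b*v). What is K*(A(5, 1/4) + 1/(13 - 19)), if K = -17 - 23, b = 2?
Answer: -12280/3 ≈ -4093.3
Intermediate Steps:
A(v, l) = 2*v*(l + 2*v) (A(v, l) = (v + v)*(l + 2*v) = (2*v)*(l + 2*v) = 2*v*(l + 2*v))
K = -40
K*(A(5, 1/4) + 1/(13 - 19)) = -40*(2*5*(1/4 + 2*5) + 1/(13 - 19)) = -40*(2*5*(¼ + 10) + 1/(-6)) = -40*(2*5*(41/4) - ⅙) = -40*(205/2 - ⅙) = -40*307/3 = -12280/3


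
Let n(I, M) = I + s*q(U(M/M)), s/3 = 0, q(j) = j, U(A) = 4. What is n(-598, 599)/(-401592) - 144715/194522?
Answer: -14500015531/19529619756 ≈ -0.74246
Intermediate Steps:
s = 0 (s = 3*0 = 0)
n(I, M) = I (n(I, M) = I + 0*4 = I + 0 = I)
n(-598, 599)/(-401592) - 144715/194522 = -598/(-401592) - 144715/194522 = -598*(-1/401592) - 144715*1/194522 = 299/200796 - 144715/194522 = -14500015531/19529619756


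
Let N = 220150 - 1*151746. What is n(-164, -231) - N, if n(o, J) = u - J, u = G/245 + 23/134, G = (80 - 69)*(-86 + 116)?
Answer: -447613947/6566 ≈ -68172.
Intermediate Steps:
G = 330 (G = 11*30 = 330)
u = 9971/6566 (u = 330/245 + 23/134 = 330*(1/245) + 23*(1/134) = 66/49 + 23/134 = 9971/6566 ≈ 1.5186)
N = 68404 (N = 220150 - 151746 = 68404)
n(o, J) = 9971/6566 - J
n(-164, -231) - N = (9971/6566 - 1*(-231)) - 1*68404 = (9971/6566 + 231) - 68404 = 1526717/6566 - 68404 = -447613947/6566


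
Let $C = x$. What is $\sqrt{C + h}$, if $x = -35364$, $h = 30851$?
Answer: $i \sqrt{4513} \approx 67.179 i$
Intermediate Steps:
$C = -35364$
$\sqrt{C + h} = \sqrt{-35364 + 30851} = \sqrt{-4513} = i \sqrt{4513}$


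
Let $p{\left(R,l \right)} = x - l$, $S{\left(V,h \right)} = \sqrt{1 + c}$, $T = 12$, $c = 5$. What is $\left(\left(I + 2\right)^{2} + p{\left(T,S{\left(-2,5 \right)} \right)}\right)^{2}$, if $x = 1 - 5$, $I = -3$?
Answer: $\left(3 + \sqrt{6}\right)^{2} \approx 29.697$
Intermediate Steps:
$x = -4$
$S{\left(V,h \right)} = \sqrt{6}$ ($S{\left(V,h \right)} = \sqrt{1 + 5} = \sqrt{6}$)
$p{\left(R,l \right)} = -4 - l$
$\left(\left(I + 2\right)^{2} + p{\left(T,S{\left(-2,5 \right)} \right)}\right)^{2} = \left(\left(-3 + 2\right)^{2} - \left(4 + \sqrt{6}\right)\right)^{2} = \left(\left(-1\right)^{2} - \left(4 + \sqrt{6}\right)\right)^{2} = \left(1 - \left(4 + \sqrt{6}\right)\right)^{2} = \left(-3 - \sqrt{6}\right)^{2}$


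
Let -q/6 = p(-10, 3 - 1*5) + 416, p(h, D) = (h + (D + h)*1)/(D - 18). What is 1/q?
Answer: -5/12513 ≈ -0.00039958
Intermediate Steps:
p(h, D) = (D + 2*h)/(-18 + D) (p(h, D) = (h + (D + h))/(-18 + D) = (D + 2*h)/(-18 + D))
q = -12513/5 (q = -6*(((3 - 1*5) + 2*(-10))/(-18 + (3 - 1*5)) + 416) = -6*(((3 - 5) - 20)/(-18 + (3 - 5)) + 416) = -6*((-2 - 20)/(-18 - 2) + 416) = -6*(-22/(-20) + 416) = -6*(-1/20*(-22) + 416) = -6*(11/10 + 416) = -6*4171/10 = -12513/5 ≈ -2502.6)
1/q = 1/(-12513/5) = -5/12513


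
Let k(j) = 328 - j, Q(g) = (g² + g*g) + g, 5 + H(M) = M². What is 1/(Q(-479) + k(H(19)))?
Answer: 1/458375 ≈ 2.1816e-6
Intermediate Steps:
H(M) = -5 + M²
Q(g) = g + 2*g² (Q(g) = (g² + g²) + g = 2*g² + g = g + 2*g²)
1/(Q(-479) + k(H(19))) = 1/(-479*(1 + 2*(-479)) + (328 - (-5 + 19²))) = 1/(-479*(1 - 958) + (328 - (-5 + 361))) = 1/(-479*(-957) + (328 - 1*356)) = 1/(458403 + (328 - 356)) = 1/(458403 - 28) = 1/458375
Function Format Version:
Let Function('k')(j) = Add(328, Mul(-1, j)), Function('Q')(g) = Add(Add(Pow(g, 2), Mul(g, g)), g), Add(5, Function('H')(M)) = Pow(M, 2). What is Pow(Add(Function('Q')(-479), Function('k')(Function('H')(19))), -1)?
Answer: Rational(1, 458375) ≈ 2.1816e-6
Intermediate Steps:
Function('H')(M) = Add(-5, Pow(M, 2))
Function('Q')(g) = Add(g, Mul(2, Pow(g, 2))) (Function('Q')(g) = Add(Add(Pow(g, 2), Pow(g, 2)), g) = Add(Mul(2, Pow(g, 2)), g) = Add(g, Mul(2, Pow(g, 2))))
Pow(Add(Function('Q')(-479), Function('k')(Function('H')(19))), -1) = Pow(Add(Mul(-479, Add(1, Mul(2, -479))), Add(328, Mul(-1, Add(-5, Pow(19, 2))))), -1) = Pow(Add(Mul(-479, Add(1, -958)), Add(328, Mul(-1, Add(-5, 361)))), -1) = Pow(Add(Mul(-479, -957), Add(328, Mul(-1, 356))), -1) = Pow(Add(458403, Add(328, -356)), -1) = Pow(Add(458403, -28), -1) = Pow(458375, -1) = Rational(1, 458375)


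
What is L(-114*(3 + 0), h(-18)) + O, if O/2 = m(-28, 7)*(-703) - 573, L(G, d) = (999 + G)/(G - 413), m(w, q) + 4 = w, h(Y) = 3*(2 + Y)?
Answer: 33103073/755 ≈ 43845.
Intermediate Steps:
h(Y) = 6 + 3*Y
m(w, q) = -4 + w
L(G, d) = (999 + G)/(-413 + G)
O = 43846 (O = 2*((-4 - 28)*(-703) - 573) = 2*(-32*(-703) - 573) = 2*(22496 - 573) = 2*21923 = 43846)
L(-114*(3 + 0), h(-18)) + O = (999 - 114*(3 + 0))/(-413 - 114*(3 + 0)) + 43846 = (999 - 114*3)/(-413 - 114*3) + 43846 = (999 - 342)/(-413 - 342) + 43846 = 657/(-755) + 43846 = -1/755*657 + 43846 = -657/755 + 43846 = 33103073/755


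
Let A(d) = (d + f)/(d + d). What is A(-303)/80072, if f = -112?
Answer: 415/48523632 ≈ 8.5525e-6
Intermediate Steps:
A(d) = (-112 + d)/(2*d) (A(d) = (d - 112)/(d + d) = (-112 + d)/((2*d)) = (-112 + d)*(1/(2*d)) = (-112 + d)/(2*d))
A(-303)/80072 = ((½)*(-112 - 303)/(-303))/80072 = ((½)*(-1/303)*(-415))*(1/80072) = (415/606)*(1/80072) = 415/48523632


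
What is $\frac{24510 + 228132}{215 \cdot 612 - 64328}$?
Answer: $\frac{126321}{33626} \approx 3.7566$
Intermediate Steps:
$\frac{24510 + 228132}{215 \cdot 612 - 64328} = \frac{252642}{131580 - 64328} = \frac{252642}{67252} = 252642 \cdot \frac{1}{67252} = \frac{126321}{33626}$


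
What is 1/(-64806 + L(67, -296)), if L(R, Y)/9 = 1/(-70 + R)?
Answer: -1/64809 ≈ -1.5430e-5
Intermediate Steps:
L(R, Y) = 9/(-70 + R)
1/(-64806 + L(67, -296)) = 1/(-64806 + 9/(-70 + 67)) = 1/(-64806 + 9/(-3)) = 1/(-64806 + 9*(-⅓)) = 1/(-64806 - 3) = 1/(-64809) = -1/64809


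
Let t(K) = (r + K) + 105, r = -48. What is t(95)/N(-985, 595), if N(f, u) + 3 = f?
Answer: -2/13 ≈ -0.15385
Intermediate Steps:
N(f, u) = -3 + f
t(K) = 57 + K (t(K) = (-48 + K) + 105 = 57 + K)
t(95)/N(-985, 595) = (57 + 95)/(-3 - 985) = 152/(-988) = 152*(-1/988) = -2/13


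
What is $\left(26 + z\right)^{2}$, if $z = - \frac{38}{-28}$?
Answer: $\frac{146689}{196} \approx 748.41$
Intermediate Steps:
$z = \frac{19}{14}$ ($z = \left(-38\right) \left(- \frac{1}{28}\right) = \frac{19}{14} \approx 1.3571$)
$\left(26 + z\right)^{2} = \left(26 + \frac{19}{14}\right)^{2} = \left(\frac{383}{14}\right)^{2} = \frac{146689}{196}$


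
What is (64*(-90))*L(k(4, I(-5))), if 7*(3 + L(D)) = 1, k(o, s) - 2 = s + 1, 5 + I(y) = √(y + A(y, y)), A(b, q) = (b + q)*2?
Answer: 115200/7 ≈ 16457.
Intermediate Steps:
A(b, q) = 2*b + 2*q
I(y) = -5 + √5*√y (I(y) = -5 + √(y + (2*y + 2*y)) = -5 + √(y + 4*y) = -5 + √(5*y) = -5 + √5*√y)
k(o, s) = 3 + s (k(o, s) = 2 + (s + 1) = 2 + (1 + s) = 3 + s)
L(D) = -20/7 (L(D) = -3 + (⅐)*1 = -3 + ⅐ = -20/7)
(64*(-90))*L(k(4, I(-5))) = (64*(-90))*(-20/7) = -5760*(-20/7) = 115200/7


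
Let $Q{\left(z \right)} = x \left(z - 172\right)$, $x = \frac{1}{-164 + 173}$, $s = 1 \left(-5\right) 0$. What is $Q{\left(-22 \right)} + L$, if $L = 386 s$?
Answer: $- \frac{194}{9} \approx -21.556$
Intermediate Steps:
$s = 0$ ($s = \left(-5\right) 0 = 0$)
$L = 0$ ($L = 386 \cdot 0 = 0$)
$x = \frac{1}{9} \approx 0.11111$
$Q{\left(z \right)} = - \frac{172}{9} + \frac{z}{9}$ ($Q{\left(z \right)} = \frac{z - 172}{9} = \frac{-172 + z}{9} = - \frac{172}{9} + \frac{z}{9}$)
$Q{\left(-22 \right)} + L = \left(- \frac{172}{9} + \frac{1}{9} \left(-22\right)\right) + 0 = \left(- \frac{172}{9} - \frac{22}{9}\right) + 0 = - \frac{194}{9} + 0 = - \frac{194}{9}$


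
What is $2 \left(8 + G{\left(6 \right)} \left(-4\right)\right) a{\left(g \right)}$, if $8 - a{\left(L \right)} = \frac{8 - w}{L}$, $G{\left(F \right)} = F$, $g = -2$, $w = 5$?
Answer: $-304$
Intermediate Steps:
$a{\left(L \right)} = 8 - \frac{3}{L}$ ($a{\left(L \right)} = 8 - \frac{8 - 5}{L} = 8 - \frac{3}{L}$)
$2 \left(8 + G{\left(6 \right)} \left(-4\right)\right) a{\left(g \right)} = 2 \left(8 + 6 \left(-4\right)\right) \left(8 - \frac{3}{-2}\right) = 2 \left(8 - 24\right) \left(8 - - \frac{3}{2}\right) = 2 \left(-16\right) \left(8 + \frac{3}{2}\right) = \left(-32\right) \frac{19}{2} = -304$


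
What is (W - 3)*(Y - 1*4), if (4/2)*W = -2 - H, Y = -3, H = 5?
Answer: 91/2 ≈ 45.500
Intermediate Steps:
W = -7/2 (W = (-2 - 1*5)/2 = (-2 - 5)/2 = (1/2)*(-7) = -7/2 ≈ -3.5000)
(W - 3)*(Y - 1*4) = (-7/2 - 3)*(-3 - 1*4) = -13*(-3 - 4)/2 = -13/2*(-7) = 91/2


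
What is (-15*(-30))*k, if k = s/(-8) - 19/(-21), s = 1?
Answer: 9825/28 ≈ 350.89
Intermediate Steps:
k = 131/168 (k = 1/(-8) - 19/(-21) = 1*(-⅛) - 19*(-1/21) = -⅛ + 19/21 = 131/168 ≈ 0.77976)
(-15*(-30))*k = -15*(-30)*(131/168) = 450*(131/168) = 9825/28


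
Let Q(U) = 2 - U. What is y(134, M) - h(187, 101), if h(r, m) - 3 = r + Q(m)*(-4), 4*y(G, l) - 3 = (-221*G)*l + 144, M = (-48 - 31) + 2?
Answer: 2278081/4 ≈ 5.6952e+5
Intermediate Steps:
M = -77 (M = -79 + 2 = -77)
y(G, l) = 147/4 - 221*G*l/4 (y(G, l) = 3/4 + ((-221*G)*l + 144)/4 = 3/4 + (-221*G*l + 144)/4 = 3/4 + (144 - 221*G*l)/4 = 3/4 + (36 - 221*G*l/4) = 147/4 - 221*G*l/4)
h(r, m) = -5 + r + 4*m (h(r, m) = 3 + (r + (2 - m)*(-4)) = 3 + (r + (-8 + 4*m)) = 3 + (-8 + r + 4*m) = -5 + r + 4*m)
y(134, M) - h(187, 101) = (147/4 - 221/4*134*(-77)) - (-5 + 187 + 4*101) = (147/4 + 1140139/2) - (-5 + 187 + 404) = 2280425/4 - 1*586 = 2280425/4 - 586 = 2278081/4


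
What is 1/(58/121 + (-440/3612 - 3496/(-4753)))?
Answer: 74189577/81093520 ≈ 0.91486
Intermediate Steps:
1/(58/121 + (-440/3612 - 3496/(-4753))) = 1/((1/121)*58 + (-440*1/3612 - 3496*(-1/4753))) = 1/(58/121 + (-110/903 + 3496/4753)) = 1/(58/121 + 376294/613137) = 1/(81093520/74189577) = 74189577/81093520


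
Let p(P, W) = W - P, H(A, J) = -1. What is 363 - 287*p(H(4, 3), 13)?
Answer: -3655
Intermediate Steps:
363 - 287*p(H(4, 3), 13) = 363 - 287*(13 - 1*(-1)) = 363 - 287*(13 + 1) = 363 - 287*14 = 363 - 4018 = -3655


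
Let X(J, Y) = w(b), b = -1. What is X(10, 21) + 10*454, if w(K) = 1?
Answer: 4541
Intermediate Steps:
X(J, Y) = 1
X(10, 21) + 10*454 = 1 + 10*454 = 1 + 4540 = 4541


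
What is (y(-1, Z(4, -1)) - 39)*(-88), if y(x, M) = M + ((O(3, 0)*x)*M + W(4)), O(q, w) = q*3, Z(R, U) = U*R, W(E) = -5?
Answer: 1056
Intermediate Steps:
Z(R, U) = R*U
O(q, w) = 3*q
y(x, M) = -5 + M + 9*M*x (y(x, M) = M + (((3*3)*x)*M - 5) = M + ((9*x)*M - 5) = M + (9*M*x - 5) = M + (-5 + 9*M*x) = -5 + M + 9*M*x)
(y(-1, Z(4, -1)) - 39)*(-88) = ((-5 + 4*(-1) + 9*(4*(-1))*(-1)) - 39)*(-88) = ((-5 - 4 + 9*(-4)*(-1)) - 39)*(-88) = ((-5 - 4 + 36) - 39)*(-88) = (27 - 39)*(-88) = -12*(-88) = 1056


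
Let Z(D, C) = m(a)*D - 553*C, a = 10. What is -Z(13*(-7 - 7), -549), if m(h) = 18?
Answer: -300321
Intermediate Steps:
Z(D, C) = -553*C + 18*D (Z(D, C) = 18*D - 553*C = -553*C + 18*D)
-Z(13*(-7 - 7), -549) = -(-553*(-549) + 18*(13*(-7 - 7))) = -(303597 + 18*(13*(-14))) = -(303597 + 18*(-182)) = -(303597 - 3276) = -1*300321 = -300321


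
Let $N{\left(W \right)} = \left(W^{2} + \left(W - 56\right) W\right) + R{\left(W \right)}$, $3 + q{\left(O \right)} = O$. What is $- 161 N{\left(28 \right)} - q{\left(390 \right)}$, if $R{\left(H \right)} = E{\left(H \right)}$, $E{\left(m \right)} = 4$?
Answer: $-1031$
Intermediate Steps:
$R{\left(H \right)} = 4$
$q{\left(O \right)} = -3 + O$
$N{\left(W \right)} = 4 + W^{2} + W \left(-56 + W\right)$ ($N{\left(W \right)} = \left(W^{2} + \left(W - 56\right) W\right) + 4 = \left(W^{2} + \left(-56 + W\right) W\right) + 4 = \left(W^{2} + W \left(-56 + W\right)\right) + 4 = 4 + W^{2} + W \left(-56 + W\right)$)
$- 161 N{\left(28 \right)} - q{\left(390 \right)} = - 161 \left(4 - 1568 + 2 \cdot 28^{2}\right) - \left(-3 + 390\right) = - 161 \left(4 - 1568 + 2 \cdot 784\right) - 387 = - 161 \left(4 - 1568 + 1568\right) - 387 = \left(-161\right) 4 - 387 = -644 - 387 = -1031$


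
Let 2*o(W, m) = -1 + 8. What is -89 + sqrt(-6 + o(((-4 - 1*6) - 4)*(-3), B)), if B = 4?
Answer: -89 + I*sqrt(10)/2 ≈ -89.0 + 1.5811*I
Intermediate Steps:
o(W, m) = 7/2 (o(W, m) = (-1 + 8)/2 = (1/2)*7 = 7/2)
-89 + sqrt(-6 + o(((-4 - 1*6) - 4)*(-3), B)) = -89 + sqrt(-6 + 7/2) = -89 + sqrt(-5/2) = -89 + I*sqrt(10)/2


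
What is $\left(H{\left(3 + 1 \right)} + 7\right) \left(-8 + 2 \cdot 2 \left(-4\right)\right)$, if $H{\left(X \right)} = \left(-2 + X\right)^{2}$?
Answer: $-264$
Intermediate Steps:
$\left(H{\left(3 + 1 \right)} + 7\right) \left(-8 + 2 \cdot 2 \left(-4\right)\right) = \left(\left(-2 + \left(3 + 1\right)\right)^{2} + 7\right) \left(-8 + 2 \cdot 2 \left(-4\right)\right) = \left(\left(-2 + 4\right)^{2} + 7\right) \left(-8 + 4 \left(-4\right)\right) = \left(2^{2} + 7\right) \left(-8 - 16\right) = \left(4 + 7\right) \left(-24\right) = 11 \left(-24\right) = -264$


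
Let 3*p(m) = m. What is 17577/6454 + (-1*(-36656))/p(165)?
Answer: 33934937/50710 ≈ 669.20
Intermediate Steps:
p(m) = m/3
17577/6454 + (-1*(-36656))/p(165) = 17577/6454 + (-1*(-36656))/(((⅓)*165)) = 17577*(1/6454) + 36656/55 = 2511/922 + 36656*(1/55) = 2511/922 + 36656/55 = 33934937/50710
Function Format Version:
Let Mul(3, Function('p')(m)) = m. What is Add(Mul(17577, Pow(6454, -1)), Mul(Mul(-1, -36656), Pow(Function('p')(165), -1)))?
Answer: Rational(33934937, 50710) ≈ 669.20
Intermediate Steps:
Function('p')(m) = Mul(Rational(1, 3), m)
Add(Mul(17577, Pow(6454, -1)), Mul(Mul(-1, -36656), Pow(Function('p')(165), -1))) = Add(Mul(17577, Pow(6454, -1)), Mul(Mul(-1, -36656), Pow(Mul(Rational(1, 3), 165), -1))) = Add(Mul(17577, Rational(1, 6454)), Mul(36656, Pow(55, -1))) = Add(Rational(2511, 922), Mul(36656, Rational(1, 55))) = Add(Rational(2511, 922), Rational(36656, 55)) = Rational(33934937, 50710)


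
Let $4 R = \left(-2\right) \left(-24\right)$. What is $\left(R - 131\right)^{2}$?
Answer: $14161$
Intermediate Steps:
$R = 12$ ($R = \frac{\left(-2\right) \left(-24\right)}{4} = \frac{1}{4} \cdot 48 = 12$)
$\left(R - 131\right)^{2} = \left(12 - 131\right)^{2} = \left(-119\right)^{2} = 14161$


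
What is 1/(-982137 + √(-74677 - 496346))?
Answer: -327379/321531219264 - I*√63447/321531219264 ≈ -1.0182e-6 - 7.834e-10*I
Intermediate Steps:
1/(-982137 + √(-74677 - 496346)) = 1/(-982137 + √(-571023)) = 1/(-982137 + 3*I*√63447)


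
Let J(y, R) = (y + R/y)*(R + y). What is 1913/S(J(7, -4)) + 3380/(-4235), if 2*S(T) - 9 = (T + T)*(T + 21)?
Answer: 107021722/64864107 ≈ 1.6499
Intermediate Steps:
J(y, R) = (R + y)*(y + R/y)
S(T) = 9/2 + T*(21 + T) (S(T) = 9/2 + ((T + T)*(T + 21))/2 = 9/2 + ((2*T)*(21 + T))/2 = 9/2 + (2*T*(21 + T))/2 = 9/2 + T*(21 + T))
1913/S(J(7, -4)) + 3380/(-4235) = 1913/(9/2 + (-4 + 7**2 - 4*7 + (-4)**2/7)**2 + 21*(-4 + 7**2 - 4*7 + (-4)**2/7)) + 3380/(-4235) = 1913/(9/2 + (-4 + 49 - 28 + 16*(1/7))**2 + 21*(-4 + 49 - 28 + 16*(1/7))) + 3380*(-1/4235) = 1913/(9/2 + (-4 + 49 - 28 + 16/7)**2 + 21*(-4 + 49 - 28 + 16/7)) - 676/847 = 1913/(9/2 + (135/7)**2 + 21*(135/7)) - 676/847 = 1913/(9/2 + 18225/49 + 405) - 676/847 = 1913/(76581/98) - 676/847 = 1913*(98/76581) - 676/847 = 187474/76581 - 676/847 = 107021722/64864107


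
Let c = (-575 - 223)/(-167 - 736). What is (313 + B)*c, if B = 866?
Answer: 44802/43 ≈ 1041.9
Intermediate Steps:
c = 38/43 (c = -798/(-903) = -798*(-1/903) = 38/43 ≈ 0.88372)
(313 + B)*c = (313 + 866)*(38/43) = 1179*(38/43) = 44802/43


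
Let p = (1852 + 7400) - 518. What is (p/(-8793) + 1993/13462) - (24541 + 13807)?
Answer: -4539405196027/118371366 ≈ -38349.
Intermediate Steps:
p = 8734 (p = 9252 - 518 = 8734)
(p/(-8793) + 1993/13462) - (24541 + 13807) = (8734/(-8793) + 1993/13462) - (24541 + 13807) = (8734*(-1/8793) + 1993*(1/13462)) - 1*38348 = (-8734/8793 + 1993/13462) - 38348 = -100052659/118371366 - 38348 = -4539405196027/118371366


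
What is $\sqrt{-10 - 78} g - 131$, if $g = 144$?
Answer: $-131 + 288 i \sqrt{22} \approx -131.0 + 1350.8 i$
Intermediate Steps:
$\sqrt{-10 - 78} g - 131 = \sqrt{-10 - 78} \cdot 144 - 131 = \sqrt{-88} \cdot 144 - 131 = 2 i \sqrt{22} \cdot 144 - 131 = 288 i \sqrt{22} - 131 = -131 + 288 i \sqrt{22}$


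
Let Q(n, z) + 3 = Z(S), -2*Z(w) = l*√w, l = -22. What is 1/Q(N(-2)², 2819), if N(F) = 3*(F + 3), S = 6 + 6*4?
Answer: 1/1207 + 11*√30/3621 ≈ 0.017467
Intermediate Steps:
S = 30 (S = 6 + 24 = 30)
Z(w) = 11*√w (Z(w) = -(-11)*√w = 11*√w)
N(F) = 9 + 3*F (N(F) = 3*(3 + F) = 9 + 3*F)
Q(n, z) = -3 + 11*√30
1/Q(N(-2)², 2819) = 1/(-3 + 11*√30)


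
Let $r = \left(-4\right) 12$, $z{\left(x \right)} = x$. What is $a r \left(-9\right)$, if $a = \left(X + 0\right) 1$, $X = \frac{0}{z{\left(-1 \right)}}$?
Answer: $0$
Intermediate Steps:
$r = -48$
$X = 0$ ($X = \frac{0}{-1} = 0 \left(-1\right) = 0$)
$a = 0$ ($a = \left(0 + 0\right) 1 = 0 \cdot 1 = 0$)
$a r \left(-9\right) = 0 \left(-48\right) \left(-9\right) = 0 \left(-9\right) = 0$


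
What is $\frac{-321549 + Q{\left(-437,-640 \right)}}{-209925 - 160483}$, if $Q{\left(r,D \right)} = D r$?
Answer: $\frac{41869}{370408} \approx 0.11303$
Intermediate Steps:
$\frac{-321549 + Q{\left(-437,-640 \right)}}{-209925 - 160483} = \frac{-321549 - -279680}{-209925 - 160483} = \frac{-321549 + 279680}{-370408} = \left(-41869\right) \left(- \frac{1}{370408}\right) = \frac{41869}{370408}$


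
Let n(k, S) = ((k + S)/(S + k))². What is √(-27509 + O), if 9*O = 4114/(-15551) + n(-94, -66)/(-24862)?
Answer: I*√37008931268250775216842/1159886886 ≈ 165.86*I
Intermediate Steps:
n(k, S) = 1 (n(k, S) = ((S + k)/(S + k))² = 1² = 1)
O = -34099273/1159886886 (O = (4114/(-15551) + 1/(-24862))/9 = (4114*(-1/15551) + 1*(-1/24862))/9 = (-4114/15551 - 1/24862)/9 = (⅑)*(-102297819/386628962) = -34099273/1159886886 ≈ -0.029399)
√(-27509 + O) = √(-27509 - 34099273/1159886886) = √(-31907362446247/1159886886) = I*√37008931268250775216842/1159886886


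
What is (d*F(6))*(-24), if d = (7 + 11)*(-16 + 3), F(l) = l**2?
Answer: 202176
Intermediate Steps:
d = -234 (d = 18*(-13) = -234)
(d*F(6))*(-24) = -234*6**2*(-24) = -234*36*(-24) = -8424*(-24) = 202176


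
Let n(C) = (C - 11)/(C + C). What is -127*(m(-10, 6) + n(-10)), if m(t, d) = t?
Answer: 22733/20 ≈ 1136.7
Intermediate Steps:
n(C) = (-11 + C)/(2*C) (n(C) = (-11 + C)/((2*C)) = (-11 + C)*(1/(2*C)) = (-11 + C)/(2*C))
-127*(m(-10, 6) + n(-10)) = -127*(-10 + (½)*(-11 - 10)/(-10)) = -127*(-10 + (½)*(-⅒)*(-21)) = -127*(-10 + 21/20) = -127*(-179/20) = 22733/20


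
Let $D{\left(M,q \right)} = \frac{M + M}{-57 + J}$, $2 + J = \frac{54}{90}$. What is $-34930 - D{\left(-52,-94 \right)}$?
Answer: $- \frac{2550020}{73} \approx -34932.0$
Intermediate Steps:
$J = - \frac{7}{5}$ ($J = -2 + \frac{54}{90} = -2 + 54 \cdot \frac{1}{90} = -2 + \frac{3}{5} = - \frac{7}{5} \approx -1.4$)
$D{\left(M,q \right)} = - \frac{5 M}{146}$ ($D{\left(M,q \right)} = \frac{M + M}{-57 - \frac{7}{5}} = \frac{2 M}{- \frac{292}{5}} = 2 M \left(- \frac{5}{292}\right) = - \frac{5 M}{146}$)
$-34930 - D{\left(-52,-94 \right)} = -34930 - \left(- \frac{5}{146}\right) \left(-52\right) = -34930 - \frac{130}{73} = - \frac{2550020}{73}$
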